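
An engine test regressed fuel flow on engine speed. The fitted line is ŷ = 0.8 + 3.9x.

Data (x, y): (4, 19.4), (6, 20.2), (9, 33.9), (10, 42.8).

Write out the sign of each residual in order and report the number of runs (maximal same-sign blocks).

3 runs

x=4: ŷ = 0.8 + 3.9·4 = 16.4; e = 19.4 − 16.4 = 3
x=6: ŷ = 0.8 + 3.9·6 = 24.2; e = 20.2 − 24.2 = -4
x=9: ŷ = 0.8 + 3.9·9 = 35.9; e = 33.9 − 35.9 = -2
x=10: ŷ = 0.8 + 3.9·10 = 39.8; e = 42.8 − 39.8 = 3
Signs: + − − +
Runs: +×1, −×2, +×1 → 3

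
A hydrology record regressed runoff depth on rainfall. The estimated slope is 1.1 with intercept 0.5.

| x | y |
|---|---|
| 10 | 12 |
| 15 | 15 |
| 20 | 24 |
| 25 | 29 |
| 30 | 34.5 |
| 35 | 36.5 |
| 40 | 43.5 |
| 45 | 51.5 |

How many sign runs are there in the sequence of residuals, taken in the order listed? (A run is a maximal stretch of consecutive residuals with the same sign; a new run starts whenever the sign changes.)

5 runs

x=10: ŷ = 0.5 + 1.1·10 = 11.5; r = 12 − 11.5 = 0.5
x=15: ŷ = 0.5 + 1.1·15 = 17; r = 15 − 17 = -2
x=20: ŷ = 0.5 + 1.1·20 = 22.5; r = 24 − 22.5 = 1.5
x=25: ŷ = 0.5 + 1.1·25 = 28; r = 29 − 28 = 1
x=30: ŷ = 0.5 + 1.1·30 = 33.5; r = 34.5 − 33.5 = 1
x=35: ŷ = 0.5 + 1.1·35 = 39; r = 36.5 − 39 = -2.5
x=40: ŷ = 0.5 + 1.1·40 = 44.5; r = 43.5 − 44.5 = -1
x=45: ŷ = 0.5 + 1.1·45 = 50; r = 51.5 − 50 = 1.5
Signs: + − + + + − − +
Runs: +×1, −×1, +×3, −×2, +×1 → 5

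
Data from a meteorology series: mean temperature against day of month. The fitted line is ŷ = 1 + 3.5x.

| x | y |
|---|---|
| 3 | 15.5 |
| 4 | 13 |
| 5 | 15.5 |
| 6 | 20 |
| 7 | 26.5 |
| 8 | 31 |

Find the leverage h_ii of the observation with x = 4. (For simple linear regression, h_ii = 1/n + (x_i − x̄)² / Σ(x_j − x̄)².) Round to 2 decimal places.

h = 0.30

x̄ = (3 + 4 + 5 + 6 + 7 + 8)/6 = 5.5
Σ(x − x̄)² = 6.25 + 2.25 + 0.25 + 0.25 + 2.25 + 6.25 = 17.5
h = 1/6 + (-1.5)²/17.5 = 0.166667 + 0.128571 = 0.30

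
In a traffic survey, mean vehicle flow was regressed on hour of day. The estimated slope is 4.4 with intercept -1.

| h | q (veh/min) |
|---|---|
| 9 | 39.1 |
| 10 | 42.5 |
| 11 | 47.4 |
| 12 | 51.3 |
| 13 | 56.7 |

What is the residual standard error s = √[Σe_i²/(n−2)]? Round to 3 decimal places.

h=9: ŷ = -1 + 4.4·9 = 38.6; e = 39.1 − 38.6 = 0.5
h=10: ŷ = -1 + 4.4·10 = 43; e = 42.5 − 43 = -0.5
h=11: ŷ = -1 + 4.4·11 = 47.4; e = 47.4 − 47.4 = 0
h=12: ŷ = -1 + 4.4·12 = 51.8; e = 51.3 − 51.8 = -0.5
h=13: ŷ = -1 + 4.4·13 = 56.2; e = 56.7 − 56.2 = 0.5
SSE = 0.25 + 0.25 + 0 + 0.25 + 0.25 = 1
s = √(1/3) = √0.333333 ≈ 0.577

s = 0.577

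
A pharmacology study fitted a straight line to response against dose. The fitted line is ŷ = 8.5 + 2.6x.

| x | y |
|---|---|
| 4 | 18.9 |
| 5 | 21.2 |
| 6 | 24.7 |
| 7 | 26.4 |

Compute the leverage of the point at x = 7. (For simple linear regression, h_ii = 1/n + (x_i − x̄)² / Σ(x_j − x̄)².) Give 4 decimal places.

x̄ = (4 + 5 + 6 + 7)/4 = 5.5
Σ(x − x̄)² = 2.25 + 0.25 + 0.25 + 2.25 = 5
h = 1/4 + (1.5)²/5 = 0.25 + 0.45 = 0.7000

h = 0.7000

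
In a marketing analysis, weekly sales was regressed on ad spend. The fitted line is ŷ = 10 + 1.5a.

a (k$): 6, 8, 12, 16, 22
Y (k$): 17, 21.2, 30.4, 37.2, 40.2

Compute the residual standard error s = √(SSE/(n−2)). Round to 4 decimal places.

a=6: ŷ = 10 + 1.5·6 = 19; e = 17 − 19 = -2
a=8: ŷ = 10 + 1.5·8 = 22; e = 21.2 − 22 = -0.8
a=12: ŷ = 10 + 1.5·12 = 28; e = 30.4 − 28 = 2.4
a=16: ŷ = 10 + 1.5·16 = 34; e = 37.2 − 34 = 3.2
a=22: ŷ = 10 + 1.5·22 = 43; e = 40.2 − 43 = -2.8
SSE = 4 + 0.64 + 5.76 + 10.24 + 7.84 = 28.48
s = √(28.48/3) = √9.49333 ≈ 3.0811

s = 3.0811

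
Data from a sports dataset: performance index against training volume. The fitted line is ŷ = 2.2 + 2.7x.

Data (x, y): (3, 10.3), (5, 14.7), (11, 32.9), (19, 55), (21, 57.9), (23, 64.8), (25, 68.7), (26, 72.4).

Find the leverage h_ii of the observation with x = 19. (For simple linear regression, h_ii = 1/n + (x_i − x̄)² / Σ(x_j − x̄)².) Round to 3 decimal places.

h = 0.135

x̄ = (3 + 5 + 11 + 19 + 21 + 23 + 25 + 26)/8 = 16.625
Σ(x − x̄)² = 185.641 + 135.141 + 31.6406 + 5.64062 + 19.1406 + 40.6406 + 70.1406 + 87.8906 = 575.875
h = 1/8 + (2.375)²/575.875 = 0.125 + 0.00979488 = 0.135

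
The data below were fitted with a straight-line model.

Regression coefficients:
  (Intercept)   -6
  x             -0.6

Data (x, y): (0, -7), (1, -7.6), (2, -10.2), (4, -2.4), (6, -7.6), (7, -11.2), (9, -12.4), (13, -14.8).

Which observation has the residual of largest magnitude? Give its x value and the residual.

x = 4, r = 6

x=0: ŷ = -6 − 0.6·0 = -6; r = -7 − (-6) = -1
x=1: ŷ = -6 − 0.6·1 = -6.6; r = -7.6 − (-6.6) = -1
x=2: ŷ = -6 − 0.6·2 = -7.2; r = -10.2 − (-7.2) = -3
x=4: ŷ = -6 − 0.6·4 = -8.4; r = -2.4 − (-8.4) = 6
x=6: ŷ = -6 − 0.6·6 = -9.6; r = -7.6 − (-9.6) = 2
x=7: ŷ = -6 − 0.6·7 = -10.2; r = -11.2 − (-10.2) = -1
x=9: ŷ = -6 − 0.6·9 = -11.4; r = -12.4 − (-11.4) = -1
x=13: ŷ = -6 − 0.6·13 = -13.8; r = -14.8 − (-13.8) = -1
Largest |r| is 6 at x = 4, residual 6.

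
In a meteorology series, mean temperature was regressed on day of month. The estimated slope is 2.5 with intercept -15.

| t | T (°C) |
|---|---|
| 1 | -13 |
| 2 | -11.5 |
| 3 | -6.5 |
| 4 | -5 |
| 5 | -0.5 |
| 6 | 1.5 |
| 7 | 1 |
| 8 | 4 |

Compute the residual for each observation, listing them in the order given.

t=1: T̂ = -15 + 2.5·1 = -12.5; r = -13 − (-12.5) = -0.5
t=2: T̂ = -15 + 2.5·2 = -10; r = -11.5 − (-10) = -1.5
t=3: T̂ = -15 + 2.5·3 = -7.5; r = -6.5 − (-7.5) = 1
t=4: T̂ = -15 + 2.5·4 = -5; r = -5 − (-5) = 0
t=5: T̂ = -15 + 2.5·5 = -2.5; r = -0.5 − (-2.5) = 2
t=6: T̂ = -15 + 2.5·6 = 0; r = 1.5 − 0 = 1.5
t=7: T̂ = -15 + 2.5·7 = 2.5; r = 1 − 2.5 = -1.5
t=8: T̂ = -15 + 2.5·8 = 5; r = 4 − 5 = -1

-0.5, -1.5, 1, 0, 2, 1.5, -1.5, -1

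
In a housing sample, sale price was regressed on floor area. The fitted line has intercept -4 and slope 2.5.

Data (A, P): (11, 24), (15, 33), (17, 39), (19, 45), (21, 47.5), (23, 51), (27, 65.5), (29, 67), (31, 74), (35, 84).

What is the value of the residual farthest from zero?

A=11: ŷ = -4 + 2.5·11 = 23.5; r = 24 − 23.5 = 0.5
A=15: ŷ = -4 + 2.5·15 = 33.5; r = 33 − 33.5 = -0.5
A=17: ŷ = -4 + 2.5·17 = 38.5; r = 39 − 38.5 = 0.5
A=19: ŷ = -4 + 2.5·19 = 43.5; r = 45 − 43.5 = 1.5
A=21: ŷ = -4 + 2.5·21 = 48.5; r = 47.5 − 48.5 = -1
A=23: ŷ = -4 + 2.5·23 = 53.5; r = 51 − 53.5 = -2.5
A=27: ŷ = -4 + 2.5·27 = 63.5; r = 65.5 − 63.5 = 2
A=29: ŷ = -4 + 2.5·29 = 68.5; r = 67 − 68.5 = -1.5
A=31: ŷ = -4 + 2.5·31 = 73.5; r = 74 − 73.5 = 0.5
A=35: ŷ = -4 + 2.5·35 = 83.5; r = 84 − 83.5 = 0.5
Largest |r| is 2.5 at A = 23, residual -2.5.

r = -2.5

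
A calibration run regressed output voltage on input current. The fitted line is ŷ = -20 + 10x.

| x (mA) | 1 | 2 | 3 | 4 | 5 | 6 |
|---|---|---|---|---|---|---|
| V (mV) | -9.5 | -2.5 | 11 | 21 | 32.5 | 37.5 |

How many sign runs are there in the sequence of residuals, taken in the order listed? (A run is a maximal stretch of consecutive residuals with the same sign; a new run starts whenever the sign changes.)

4 runs

x=1: ŷ = -20 + 10·1 = -10; e = -9.5 − (-10) = 0.5
x=2: ŷ = -20 + 10·2 = 0; e = -2.5 − 0 = -2.5
x=3: ŷ = -20 + 10·3 = 10; e = 11 − 10 = 1
x=4: ŷ = -20 + 10·4 = 20; e = 21 − 20 = 1
x=5: ŷ = -20 + 10·5 = 30; e = 32.5 − 30 = 2.5
x=6: ŷ = -20 + 10·6 = 40; e = 37.5 − 40 = -2.5
Signs: + − + + + −
Runs: +×1, −×1, +×3, −×1 → 4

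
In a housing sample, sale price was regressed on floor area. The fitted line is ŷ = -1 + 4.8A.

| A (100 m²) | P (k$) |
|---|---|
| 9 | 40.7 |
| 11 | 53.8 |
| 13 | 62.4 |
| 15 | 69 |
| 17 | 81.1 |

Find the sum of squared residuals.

SSE = 11.5

A=9: ŷ = -1 + 4.8·9 = 42.2; r = 40.7 − 42.2 = -1.5
A=11: ŷ = -1 + 4.8·11 = 51.8; r = 53.8 − 51.8 = 2
A=13: ŷ = -1 + 4.8·13 = 61.4; r = 62.4 − 61.4 = 1
A=15: ŷ = -1 + 4.8·15 = 71; r = 69 − 71 = -2
A=17: ŷ = -1 + 4.8·17 = 80.6; r = 81.1 − 80.6 = 0.5
SSE = 2.25 + 4 + 1 + 4 + 0.25 = 11.5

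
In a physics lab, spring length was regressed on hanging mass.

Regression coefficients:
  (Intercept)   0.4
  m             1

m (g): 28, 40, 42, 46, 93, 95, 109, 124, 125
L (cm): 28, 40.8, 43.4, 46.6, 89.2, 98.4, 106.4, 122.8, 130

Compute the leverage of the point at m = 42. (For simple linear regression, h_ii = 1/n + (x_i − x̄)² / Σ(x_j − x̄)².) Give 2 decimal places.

h = 0.22

m̄ = (28 + 40 + 42 + 46 + 93 + 95 + 109 + 124 + 125)/9 = 78
Σ(m − m̄)² = 2500 + 1444 + 1296 + 1024 + 225 + 289 + 961 + 2116 + 2209 = 12064
h = 1/9 + (-36)²/12064 = 0.111111 + 0.107427 = 0.22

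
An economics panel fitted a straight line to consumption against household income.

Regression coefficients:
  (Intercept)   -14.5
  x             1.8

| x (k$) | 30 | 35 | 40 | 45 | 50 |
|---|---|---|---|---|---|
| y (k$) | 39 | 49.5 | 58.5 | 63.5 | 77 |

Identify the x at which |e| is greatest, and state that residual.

x=30: ŷ = -14.5 + 1.8·30 = 39.5; e = 39 − 39.5 = -0.5
x=35: ŷ = -14.5 + 1.8·35 = 48.5; e = 49.5 − 48.5 = 1
x=40: ŷ = -14.5 + 1.8·40 = 57.5; e = 58.5 − 57.5 = 1
x=45: ŷ = -14.5 + 1.8·45 = 66.5; e = 63.5 − 66.5 = -3
x=50: ŷ = -14.5 + 1.8·50 = 75.5; e = 77 − 75.5 = 1.5
Largest |e| is 3 at x = 45, residual -3.

x = 45, e = -3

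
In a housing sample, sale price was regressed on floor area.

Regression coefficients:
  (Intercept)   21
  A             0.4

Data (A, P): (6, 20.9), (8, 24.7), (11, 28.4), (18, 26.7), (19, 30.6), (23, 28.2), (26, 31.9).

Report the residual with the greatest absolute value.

A=6: ŷ = 21 + 0.4·6 = 23.4; r = 20.9 − 23.4 = -2.5
A=8: ŷ = 21 + 0.4·8 = 24.2; r = 24.7 − 24.2 = 0.5
A=11: ŷ = 21 + 0.4·11 = 25.4; r = 28.4 − 25.4 = 3
A=18: ŷ = 21 + 0.4·18 = 28.2; r = 26.7 − 28.2 = -1.5
A=19: ŷ = 21 + 0.4·19 = 28.6; r = 30.6 − 28.6 = 2
A=23: ŷ = 21 + 0.4·23 = 30.2; r = 28.2 − 30.2 = -2
A=26: ŷ = 21 + 0.4·26 = 31.4; r = 31.9 − 31.4 = 0.5
Largest |r| is 3 at A = 11, residual 3.

r = 3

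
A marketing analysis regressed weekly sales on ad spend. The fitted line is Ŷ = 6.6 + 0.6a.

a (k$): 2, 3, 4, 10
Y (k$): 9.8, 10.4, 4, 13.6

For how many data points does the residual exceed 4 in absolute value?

1

a=2: Ŷ = 6.6 + 0.6·2 = 7.8; r = 9.8 − 7.8 = 2
a=3: Ŷ = 6.6 + 0.6·3 = 8.4; r = 10.4 − 8.4 = 2
a=4: Ŷ = 6.6 + 0.6·4 = 9; r = 4 − 9 = -5
a=10: Ŷ = 6.6 + 0.6·10 = 12.6; r = 13.6 − 12.6 = 1
|r| > 4: a=4 (|r|=5) → 1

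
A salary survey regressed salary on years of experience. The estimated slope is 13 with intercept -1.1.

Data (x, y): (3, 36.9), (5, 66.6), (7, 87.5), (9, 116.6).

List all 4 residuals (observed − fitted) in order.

x=3: ŷ = -1.1 + 13·3 = 37.9; e = 36.9 − 37.9 = -1
x=5: ŷ = -1.1 + 13·5 = 63.9; e = 66.6 − 63.9 = 2.7
x=7: ŷ = -1.1 + 13·7 = 89.9; e = 87.5 − 89.9 = -2.4
x=9: ŷ = -1.1 + 13·9 = 115.9; e = 116.6 − 115.9 = 0.7

-1, 2.7, -2.4, 0.7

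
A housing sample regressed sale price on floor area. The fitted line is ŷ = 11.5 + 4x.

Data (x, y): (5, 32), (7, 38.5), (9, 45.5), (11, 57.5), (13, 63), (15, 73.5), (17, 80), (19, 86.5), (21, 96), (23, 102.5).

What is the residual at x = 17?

ŷ = 11.5 + 4·17 = 79.5
r = 80 − 79.5 = 0.5

r = 0.5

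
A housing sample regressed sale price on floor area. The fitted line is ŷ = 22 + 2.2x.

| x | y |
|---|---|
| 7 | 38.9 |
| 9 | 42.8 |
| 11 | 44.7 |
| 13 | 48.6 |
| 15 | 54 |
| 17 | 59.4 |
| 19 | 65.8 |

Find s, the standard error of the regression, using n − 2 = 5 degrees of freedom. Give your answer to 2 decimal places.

x=7: ŷ = 22 + 2.2·7 = 37.4; r = 38.9 − 37.4 = 1.5
x=9: ŷ = 22 + 2.2·9 = 41.8; r = 42.8 − 41.8 = 1
x=11: ŷ = 22 + 2.2·11 = 46.2; r = 44.7 − 46.2 = -1.5
x=13: ŷ = 22 + 2.2·13 = 50.6; r = 48.6 − 50.6 = -2
x=15: ŷ = 22 + 2.2·15 = 55; r = 54 − 55 = -1
x=17: ŷ = 22 + 2.2·17 = 59.4; r = 59.4 − 59.4 = 0
x=19: ŷ = 22 + 2.2·19 = 63.8; r = 65.8 − 63.8 = 2
SSE = 2.25 + 1 + 2.25 + 4 + 1 + 0 + 4 = 14.5
s = √(14.5/5) = √2.9 ≈ 1.70

s = 1.70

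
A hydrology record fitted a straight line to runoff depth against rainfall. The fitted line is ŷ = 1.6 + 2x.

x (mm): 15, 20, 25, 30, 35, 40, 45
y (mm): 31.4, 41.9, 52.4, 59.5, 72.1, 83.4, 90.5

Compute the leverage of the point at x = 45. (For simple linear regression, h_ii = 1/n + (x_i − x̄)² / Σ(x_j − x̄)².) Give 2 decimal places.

h = 0.46

x̄ = (15 + 20 + 25 + 30 + 35 + 40 + 45)/7 = 30
Σ(x − x̄)² = 225 + 100 + 25 + 0 + 25 + 100 + 225 = 700
h = 1/7 + (15)²/700 = 0.142857 + 0.321429 = 0.46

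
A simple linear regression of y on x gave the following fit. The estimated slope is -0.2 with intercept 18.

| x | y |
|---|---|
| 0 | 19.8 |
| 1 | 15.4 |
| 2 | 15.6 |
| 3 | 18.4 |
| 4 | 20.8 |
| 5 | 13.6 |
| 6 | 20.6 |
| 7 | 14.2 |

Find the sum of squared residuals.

x=0: ŷ = 18 − 0.2·0 = 18; r = 19.8 − 18 = 1.8
x=1: ŷ = 18 − 0.2·1 = 17.8; r = 15.4 − 17.8 = -2.4
x=2: ŷ = 18 − 0.2·2 = 17.6; r = 15.6 − 17.6 = -2
x=3: ŷ = 18 − 0.2·3 = 17.4; r = 18.4 − 17.4 = 1
x=4: ŷ = 18 − 0.2·4 = 17.2; r = 20.8 − 17.2 = 3.6
x=5: ŷ = 18 − 0.2·5 = 17; r = 13.6 − 17 = -3.4
x=6: ŷ = 18 − 0.2·6 = 16.8; r = 20.6 − 16.8 = 3.8
x=7: ŷ = 18 − 0.2·7 = 16.6; r = 14.2 − 16.6 = -2.4
SSE = 3.24 + 5.76 + 4 + 1 + 12.96 + 11.56 + 14.44 + 5.76 = 58.72

SSE = 58.72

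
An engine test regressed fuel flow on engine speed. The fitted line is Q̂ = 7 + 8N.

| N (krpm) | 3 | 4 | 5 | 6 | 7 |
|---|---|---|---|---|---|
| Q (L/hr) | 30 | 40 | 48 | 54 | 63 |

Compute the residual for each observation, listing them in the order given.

-1, 1, 1, -1, 0

N=3: Q̂ = 7 + 8·3 = 31; r = 30 − 31 = -1
N=4: Q̂ = 7 + 8·4 = 39; r = 40 − 39 = 1
N=5: Q̂ = 7 + 8·5 = 47; r = 48 − 47 = 1
N=6: Q̂ = 7 + 8·6 = 55; r = 54 − 55 = -1
N=7: Q̂ = 7 + 8·7 = 63; r = 63 − 63 = 0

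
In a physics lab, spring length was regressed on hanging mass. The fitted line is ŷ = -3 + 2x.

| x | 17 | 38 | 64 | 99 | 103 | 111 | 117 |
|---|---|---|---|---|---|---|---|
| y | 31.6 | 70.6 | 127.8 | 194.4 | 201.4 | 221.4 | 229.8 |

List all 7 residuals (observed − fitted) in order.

0.6, -2.4, 2.8, -0.6, -1.6, 2.4, -1.2

x=17: ŷ = -3 + 2·17 = 31; e = 31.6 − 31 = 0.6
x=38: ŷ = -3 + 2·38 = 73; e = 70.6 − 73 = -2.4
x=64: ŷ = -3 + 2·64 = 125; e = 127.8 − 125 = 2.8
x=99: ŷ = -3 + 2·99 = 195; e = 194.4 − 195 = -0.6
x=103: ŷ = -3 + 2·103 = 203; e = 201.4 − 203 = -1.6
x=111: ŷ = -3 + 2·111 = 219; e = 221.4 − 219 = 2.4
x=117: ŷ = -3 + 2·117 = 231; e = 229.8 − 231 = -1.2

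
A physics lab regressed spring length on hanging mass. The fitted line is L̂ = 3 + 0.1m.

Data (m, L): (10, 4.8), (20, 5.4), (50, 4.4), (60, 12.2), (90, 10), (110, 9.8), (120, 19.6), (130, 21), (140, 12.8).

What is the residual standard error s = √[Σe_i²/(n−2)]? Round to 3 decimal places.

s = 3.954

m=10: L̂ = 3 + 0.1·10 = 4; e = 4.8 − 4 = 0.8
m=20: L̂ = 3 + 0.1·20 = 5; e = 5.4 − 5 = 0.4
m=50: L̂ = 3 + 0.1·50 = 8; e = 4.4 − 8 = -3.6
m=60: L̂ = 3 + 0.1·60 = 9; e = 12.2 − 9 = 3.2
m=90: L̂ = 3 + 0.1·90 = 12; e = 10 − 12 = -2
m=110: L̂ = 3 + 0.1·110 = 14; e = 9.8 − 14 = -4.2
m=120: L̂ = 3 + 0.1·120 = 15; e = 19.6 − 15 = 4.6
m=130: L̂ = 3 + 0.1·130 = 16; e = 21 − 16 = 5
m=140: L̂ = 3 + 0.1·140 = 17; e = 12.8 − 17 = -4.2
SSE = 0.64 + 0.16 + 12.96 + 10.24 + 4 + 17.64 + 21.16 + 25 + 17.64 = 109.44
s = √(109.44/7) = √15.6343 ≈ 3.954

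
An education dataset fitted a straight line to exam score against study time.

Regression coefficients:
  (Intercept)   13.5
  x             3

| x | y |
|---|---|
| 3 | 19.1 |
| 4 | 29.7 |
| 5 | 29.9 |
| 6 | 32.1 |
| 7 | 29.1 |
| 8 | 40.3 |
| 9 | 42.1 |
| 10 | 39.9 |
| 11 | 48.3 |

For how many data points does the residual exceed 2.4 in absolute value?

5

x=3: ŷ = 13.5 + 3·3 = 22.5; r = 19.1 − 22.5 = -3.4
x=4: ŷ = 13.5 + 3·4 = 25.5; r = 29.7 − 25.5 = 4.2
x=5: ŷ = 13.5 + 3·5 = 28.5; r = 29.9 − 28.5 = 1.4
x=6: ŷ = 13.5 + 3·6 = 31.5; r = 32.1 − 31.5 = 0.6
x=7: ŷ = 13.5 + 3·7 = 34.5; r = 29.1 − 34.5 = -5.4
x=8: ŷ = 13.5 + 3·8 = 37.5; r = 40.3 − 37.5 = 2.8
x=9: ŷ = 13.5 + 3·9 = 40.5; r = 42.1 − 40.5 = 1.6
x=10: ŷ = 13.5 + 3·10 = 43.5; r = 39.9 − 43.5 = -3.6
x=11: ŷ = 13.5 + 3·11 = 46.5; r = 48.3 − 46.5 = 1.8
|r| > 2.4: x=3 (|r|=3.4), x=4 (|r|=4.2), x=7 (|r|=5.4), x=8 (|r|=2.8), x=10 (|r|=3.6) → 5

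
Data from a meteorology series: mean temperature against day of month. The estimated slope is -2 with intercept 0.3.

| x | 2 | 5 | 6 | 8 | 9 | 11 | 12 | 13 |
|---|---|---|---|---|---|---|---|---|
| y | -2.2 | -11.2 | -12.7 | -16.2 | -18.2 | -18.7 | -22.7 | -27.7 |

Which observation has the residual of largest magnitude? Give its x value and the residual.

x=2: ŷ = 0.3 − 2·2 = -3.7; e = -2.2 − (-3.7) = 1.5
x=5: ŷ = 0.3 − 2·5 = -9.7; e = -11.2 − (-9.7) = -1.5
x=6: ŷ = 0.3 − 2·6 = -11.7; e = -12.7 − (-11.7) = -1
x=8: ŷ = 0.3 − 2·8 = -15.7; e = -16.2 − (-15.7) = -0.5
x=9: ŷ = 0.3 − 2·9 = -17.7; e = -18.2 − (-17.7) = -0.5
x=11: ŷ = 0.3 − 2·11 = -21.7; e = -18.7 − (-21.7) = 3
x=12: ŷ = 0.3 − 2·12 = -23.7; e = -22.7 − (-23.7) = 1
x=13: ŷ = 0.3 − 2·13 = -25.7; e = -27.7 − (-25.7) = -2
Largest |e| is 3 at x = 11, residual 3.

x = 11, e = 3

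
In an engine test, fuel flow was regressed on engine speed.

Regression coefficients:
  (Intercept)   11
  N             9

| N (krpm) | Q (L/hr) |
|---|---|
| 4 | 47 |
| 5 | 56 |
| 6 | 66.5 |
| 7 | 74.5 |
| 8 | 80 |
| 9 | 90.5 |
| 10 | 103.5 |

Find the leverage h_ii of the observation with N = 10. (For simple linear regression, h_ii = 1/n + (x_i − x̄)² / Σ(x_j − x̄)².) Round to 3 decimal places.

h = 0.464

N̄ = (4 + 5 + 6 + 7 + 8 + 9 + 10)/7 = 7
Σ(N − N̄)² = 9 + 4 + 1 + 0 + 1 + 4 + 9 = 28
h = 1/7 + (3)²/28 = 0.142857 + 0.321429 = 0.464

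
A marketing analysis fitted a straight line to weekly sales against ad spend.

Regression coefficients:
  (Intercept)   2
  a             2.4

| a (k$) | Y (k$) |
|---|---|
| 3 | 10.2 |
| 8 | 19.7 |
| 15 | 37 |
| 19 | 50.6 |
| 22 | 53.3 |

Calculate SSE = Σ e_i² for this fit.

a=3: Ŷ = 2 + 2.4·3 = 9.2; e = 10.2 − 9.2 = 1
a=8: Ŷ = 2 + 2.4·8 = 21.2; e = 19.7 − 21.2 = -1.5
a=15: Ŷ = 2 + 2.4·15 = 38; e = 37 − 38 = -1
a=19: Ŷ = 2 + 2.4·19 = 47.6; e = 50.6 − 47.6 = 3
a=22: Ŷ = 2 + 2.4·22 = 54.8; e = 53.3 − 54.8 = -1.5
SSE = 1 + 2.25 + 1 + 9 + 2.25 = 15.5

SSE = 15.5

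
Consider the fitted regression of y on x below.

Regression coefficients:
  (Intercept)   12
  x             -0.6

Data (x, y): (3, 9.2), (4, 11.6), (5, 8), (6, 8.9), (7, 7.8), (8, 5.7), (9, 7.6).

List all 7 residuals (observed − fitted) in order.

x=3: ŷ = 12 − 0.6·3 = 10.2; r = 9.2 − 10.2 = -1
x=4: ŷ = 12 − 0.6·4 = 9.6; r = 11.6 − 9.6 = 2
x=5: ŷ = 12 − 0.6·5 = 9; r = 8 − 9 = -1
x=6: ŷ = 12 − 0.6·6 = 8.4; r = 8.9 − 8.4 = 0.5
x=7: ŷ = 12 − 0.6·7 = 7.8; r = 7.8 − 7.8 = 0
x=8: ŷ = 12 − 0.6·8 = 7.2; r = 5.7 − 7.2 = -1.5
x=9: ŷ = 12 − 0.6·9 = 6.6; r = 7.6 − 6.6 = 1

-1, 2, -1, 0.5, 0, -1.5, 1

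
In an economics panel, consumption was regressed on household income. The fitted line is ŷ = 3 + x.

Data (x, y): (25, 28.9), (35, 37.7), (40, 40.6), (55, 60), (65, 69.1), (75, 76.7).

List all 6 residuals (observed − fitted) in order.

x=25: ŷ = 3 + 25 = 28; e = 28.9 − 28 = 0.9
x=35: ŷ = 3 + 35 = 38; e = 37.7 − 38 = -0.3
x=40: ŷ = 3 + 40 = 43; e = 40.6 − 43 = -2.4
x=55: ŷ = 3 + 55 = 58; e = 60 − 58 = 2
x=65: ŷ = 3 + 65 = 68; e = 69.1 − 68 = 1.1
x=75: ŷ = 3 + 75 = 78; e = 76.7 − 78 = -1.3

0.9, -0.3, -2.4, 2, 1.1, -1.3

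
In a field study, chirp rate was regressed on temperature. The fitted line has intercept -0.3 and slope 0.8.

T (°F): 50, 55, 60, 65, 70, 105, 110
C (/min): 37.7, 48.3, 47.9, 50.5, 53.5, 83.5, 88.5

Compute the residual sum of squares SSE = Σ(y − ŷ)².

SSE = 32.16

T=50: ŷ = -0.3 + 0.8·50 = 39.7; e = 37.7 − 39.7 = -2
T=55: ŷ = -0.3 + 0.8·55 = 43.7; e = 48.3 − 43.7 = 4.6
T=60: ŷ = -0.3 + 0.8·60 = 47.7; e = 47.9 − 47.7 = 0.2
T=65: ŷ = -0.3 + 0.8·65 = 51.7; e = 50.5 − 51.7 = -1.2
T=70: ŷ = -0.3 + 0.8·70 = 55.7; e = 53.5 − 55.7 = -2.2
T=105: ŷ = -0.3 + 0.8·105 = 83.7; e = 83.5 − 83.7 = -0.2
T=110: ŷ = -0.3 + 0.8·110 = 87.7; e = 88.5 − 87.7 = 0.8
SSE = 4 + 21.16 + 0.04 + 1.44 + 4.84 + 0.04 + 0.64 = 32.16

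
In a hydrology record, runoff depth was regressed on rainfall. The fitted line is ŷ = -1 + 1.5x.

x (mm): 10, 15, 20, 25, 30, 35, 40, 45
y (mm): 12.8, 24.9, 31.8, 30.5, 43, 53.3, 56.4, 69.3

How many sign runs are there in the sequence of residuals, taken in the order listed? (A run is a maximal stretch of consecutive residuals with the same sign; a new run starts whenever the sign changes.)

6 runs

x=10: ŷ = -1 + 1.5·10 = 14; e = 12.8 − 14 = -1.2
x=15: ŷ = -1 + 1.5·15 = 21.5; e = 24.9 − 21.5 = 3.4
x=20: ŷ = -1 + 1.5·20 = 29; e = 31.8 − 29 = 2.8
x=25: ŷ = -1 + 1.5·25 = 36.5; e = 30.5 − 36.5 = -6
x=30: ŷ = -1 + 1.5·30 = 44; e = 43 − 44 = -1
x=35: ŷ = -1 + 1.5·35 = 51.5; e = 53.3 − 51.5 = 1.8
x=40: ŷ = -1 + 1.5·40 = 59; e = 56.4 − 59 = -2.6
x=45: ŷ = -1 + 1.5·45 = 66.5; e = 69.3 − 66.5 = 2.8
Signs: − + + − − + − +
Runs: −×1, +×2, −×2, +×1, −×1, +×1 → 6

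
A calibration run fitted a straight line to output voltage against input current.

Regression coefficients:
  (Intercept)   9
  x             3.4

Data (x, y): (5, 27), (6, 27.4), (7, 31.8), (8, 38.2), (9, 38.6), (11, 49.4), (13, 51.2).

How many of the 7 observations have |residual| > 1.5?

4

x=5: ŷ = 9 + 3.4·5 = 26; e = 27 − 26 = 1
x=6: ŷ = 9 + 3.4·6 = 29.4; e = 27.4 − 29.4 = -2
x=7: ŷ = 9 + 3.4·7 = 32.8; e = 31.8 − 32.8 = -1
x=8: ŷ = 9 + 3.4·8 = 36.2; e = 38.2 − 36.2 = 2
x=9: ŷ = 9 + 3.4·9 = 39.6; e = 38.6 − 39.6 = -1
x=11: ŷ = 9 + 3.4·11 = 46.4; e = 49.4 − 46.4 = 3
x=13: ŷ = 9 + 3.4·13 = 53.2; e = 51.2 − 53.2 = -2
|e| > 1.5: x=6 (|e|=2), x=8 (|e|=2), x=11 (|e|=3), x=13 (|e|=2) → 4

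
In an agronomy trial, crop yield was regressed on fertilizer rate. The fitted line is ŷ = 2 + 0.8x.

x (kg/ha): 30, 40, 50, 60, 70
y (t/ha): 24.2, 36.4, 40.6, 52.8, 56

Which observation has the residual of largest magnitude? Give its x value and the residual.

x=30: ŷ = 2 + 0.8·30 = 26; e = 24.2 − 26 = -1.8
x=40: ŷ = 2 + 0.8·40 = 34; e = 36.4 − 34 = 2.4
x=50: ŷ = 2 + 0.8·50 = 42; e = 40.6 − 42 = -1.4
x=60: ŷ = 2 + 0.8·60 = 50; e = 52.8 − 50 = 2.8
x=70: ŷ = 2 + 0.8·70 = 58; e = 56 − 58 = -2
Largest |e| is 2.8 at x = 60, residual 2.8.

x = 60, e = 2.8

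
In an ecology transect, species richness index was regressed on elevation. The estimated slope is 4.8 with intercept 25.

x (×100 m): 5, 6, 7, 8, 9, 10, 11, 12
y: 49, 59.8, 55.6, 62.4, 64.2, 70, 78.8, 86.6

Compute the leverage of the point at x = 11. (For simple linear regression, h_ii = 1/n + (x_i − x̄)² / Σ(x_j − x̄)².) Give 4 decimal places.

x̄ = (5 + 6 + 7 + 8 + 9 + 10 + 11 + 12)/8 = 8.5
Σ(x − x̄)² = 12.25 + 6.25 + 2.25 + 0.25 + 0.25 + 2.25 + 6.25 + 12.25 = 42
h = 1/8 + (2.5)²/42 = 0.125 + 0.14881 = 0.2738

h = 0.2738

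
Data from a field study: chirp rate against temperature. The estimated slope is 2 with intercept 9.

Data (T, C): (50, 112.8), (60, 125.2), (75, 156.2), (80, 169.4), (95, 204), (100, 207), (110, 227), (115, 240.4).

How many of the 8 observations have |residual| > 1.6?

6

T=50: Ĉ = 9 + 2·50 = 109; e = 112.8 − 109 = 3.8
T=60: Ĉ = 9 + 2·60 = 129; e = 125.2 − 129 = -3.8
T=75: Ĉ = 9 + 2·75 = 159; e = 156.2 − 159 = -2.8
T=80: Ĉ = 9 + 2·80 = 169; e = 169.4 − 169 = 0.4
T=95: Ĉ = 9 + 2·95 = 199; e = 204 − 199 = 5
T=100: Ĉ = 9 + 2·100 = 209; e = 207 − 209 = -2
T=110: Ĉ = 9 + 2·110 = 229; e = 227 − 229 = -2
T=115: Ĉ = 9 + 2·115 = 239; e = 240.4 − 239 = 1.4
|e| > 1.6: T=50 (|e|=3.8), T=60 (|e|=3.8), T=75 (|e|=2.8), T=95 (|e|=5), T=100 (|e|=2), T=110 (|e|=2) → 6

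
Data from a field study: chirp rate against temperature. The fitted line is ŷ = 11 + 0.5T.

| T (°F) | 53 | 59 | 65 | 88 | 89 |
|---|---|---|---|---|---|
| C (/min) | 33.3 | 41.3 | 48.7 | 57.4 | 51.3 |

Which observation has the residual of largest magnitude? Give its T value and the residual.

T=53: ŷ = 11 + 0.5·53 = 37.5; e = 33.3 − 37.5 = -4.2
T=59: ŷ = 11 + 0.5·59 = 40.5; e = 41.3 − 40.5 = 0.8
T=65: ŷ = 11 + 0.5·65 = 43.5; e = 48.7 − 43.5 = 5.2
T=88: ŷ = 11 + 0.5·88 = 55; e = 57.4 − 55 = 2.4
T=89: ŷ = 11 + 0.5·89 = 55.5; e = 51.3 − 55.5 = -4.2
Largest |e| is 5.2 at T = 65, residual 5.2.

T = 65, e = 5.2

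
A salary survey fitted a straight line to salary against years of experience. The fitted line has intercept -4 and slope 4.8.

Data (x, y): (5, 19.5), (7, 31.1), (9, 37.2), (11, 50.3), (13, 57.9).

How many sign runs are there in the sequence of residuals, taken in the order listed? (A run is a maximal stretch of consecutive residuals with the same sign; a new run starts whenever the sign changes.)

x=5: ŷ = -4 + 4.8·5 = 20; r = 19.5 − 20 = -0.5
x=7: ŷ = -4 + 4.8·7 = 29.6; r = 31.1 − 29.6 = 1.5
x=9: ŷ = -4 + 4.8·9 = 39.2; r = 37.2 − 39.2 = -2
x=11: ŷ = -4 + 4.8·11 = 48.8; r = 50.3 − 48.8 = 1.5
x=13: ŷ = -4 + 4.8·13 = 58.4; r = 57.9 − 58.4 = -0.5
Signs: − + − + −
Runs: −×1, +×1, −×1, +×1, −×1 → 5

5 runs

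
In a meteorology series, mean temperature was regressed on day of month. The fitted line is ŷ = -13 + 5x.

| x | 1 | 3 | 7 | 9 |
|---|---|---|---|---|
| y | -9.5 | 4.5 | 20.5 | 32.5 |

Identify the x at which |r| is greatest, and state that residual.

x = 3, r = 2.5

x=1: ŷ = -13 + 5·1 = -8; r = -9.5 − (-8) = -1.5
x=3: ŷ = -13 + 5·3 = 2; r = 4.5 − 2 = 2.5
x=7: ŷ = -13 + 5·7 = 22; r = 20.5 − 22 = -1.5
x=9: ŷ = -13 + 5·9 = 32; r = 32.5 − 32 = 0.5
Largest |r| is 2.5 at x = 3, residual 2.5.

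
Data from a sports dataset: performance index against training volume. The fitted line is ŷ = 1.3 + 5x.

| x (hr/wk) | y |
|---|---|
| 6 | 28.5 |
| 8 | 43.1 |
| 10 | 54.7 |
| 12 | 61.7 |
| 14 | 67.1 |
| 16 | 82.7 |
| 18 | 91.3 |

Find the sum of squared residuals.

SSE = 42.4

x=6: ŷ = 1.3 + 5·6 = 31.3; e = 28.5 − 31.3 = -2.8
x=8: ŷ = 1.3 + 5·8 = 41.3; e = 43.1 − 41.3 = 1.8
x=10: ŷ = 1.3 + 5·10 = 51.3; e = 54.7 − 51.3 = 3.4
x=12: ŷ = 1.3 + 5·12 = 61.3; e = 61.7 − 61.3 = 0.4
x=14: ŷ = 1.3 + 5·14 = 71.3; e = 67.1 − 71.3 = -4.2
x=16: ŷ = 1.3 + 5·16 = 81.3; e = 82.7 − 81.3 = 1.4
x=18: ŷ = 1.3 + 5·18 = 91.3; e = 91.3 − 91.3 = 0
SSE = 7.84 + 3.24 + 11.56 + 0.16 + 17.64 + 1.96 + 0 = 42.4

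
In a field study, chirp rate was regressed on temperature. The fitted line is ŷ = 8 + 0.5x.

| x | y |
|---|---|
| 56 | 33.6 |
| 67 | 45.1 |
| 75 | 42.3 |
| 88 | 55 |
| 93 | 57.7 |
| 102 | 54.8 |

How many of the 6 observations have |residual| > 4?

x=56: ŷ = 8 + 0.5·56 = 36; e = 33.6 − 36 = -2.4
x=67: ŷ = 8 + 0.5·67 = 41.5; e = 45.1 − 41.5 = 3.6
x=75: ŷ = 8 + 0.5·75 = 45.5; e = 42.3 − 45.5 = -3.2
x=88: ŷ = 8 + 0.5·88 = 52; e = 55 − 52 = 3
x=93: ŷ = 8 + 0.5·93 = 54.5; e = 57.7 − 54.5 = 3.2
x=102: ŷ = 8 + 0.5·102 = 59; e = 54.8 − 59 = -4.2
|e| > 4: x=102 (|e|=4.2) → 1

1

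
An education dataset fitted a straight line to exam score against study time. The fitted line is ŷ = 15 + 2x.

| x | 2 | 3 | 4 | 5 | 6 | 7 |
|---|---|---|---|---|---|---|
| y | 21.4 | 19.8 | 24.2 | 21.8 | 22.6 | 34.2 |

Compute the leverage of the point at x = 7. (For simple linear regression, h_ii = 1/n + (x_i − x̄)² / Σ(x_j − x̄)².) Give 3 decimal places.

x̄ = (2 + 3 + 4 + 5 + 6 + 7)/6 = 4.5
Σ(x − x̄)² = 6.25 + 2.25 + 0.25 + 0.25 + 2.25 + 6.25 = 17.5
h = 1/6 + (2.5)²/17.5 = 0.166667 + 0.357143 = 0.524

h = 0.524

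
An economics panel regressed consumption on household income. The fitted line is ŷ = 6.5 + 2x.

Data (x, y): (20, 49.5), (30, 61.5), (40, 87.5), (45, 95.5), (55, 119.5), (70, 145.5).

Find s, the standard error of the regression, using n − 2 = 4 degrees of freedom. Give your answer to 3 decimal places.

s = 3.391

x=20: ŷ = 6.5 + 2·20 = 46.5; r = 49.5 − 46.5 = 3
x=30: ŷ = 6.5 + 2·30 = 66.5; r = 61.5 − 66.5 = -5
x=40: ŷ = 6.5 + 2·40 = 86.5; r = 87.5 − 86.5 = 1
x=45: ŷ = 6.5 + 2·45 = 96.5; r = 95.5 − 96.5 = -1
x=55: ŷ = 6.5 + 2·55 = 116.5; r = 119.5 − 116.5 = 3
x=70: ŷ = 6.5 + 2·70 = 146.5; r = 145.5 − 146.5 = -1
SSE = 9 + 25 + 1 + 1 + 9 + 1 = 46
s = √(46/4) = √11.5 ≈ 3.391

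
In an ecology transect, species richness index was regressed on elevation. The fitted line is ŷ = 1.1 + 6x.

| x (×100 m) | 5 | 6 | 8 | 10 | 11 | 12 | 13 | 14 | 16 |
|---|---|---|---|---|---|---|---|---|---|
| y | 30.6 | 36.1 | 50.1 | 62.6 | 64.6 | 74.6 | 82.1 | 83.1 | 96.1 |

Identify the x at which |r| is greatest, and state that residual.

x=5: ŷ = 1.1 + 6·5 = 31.1; r = 30.6 − 31.1 = -0.5
x=6: ŷ = 1.1 + 6·6 = 37.1; r = 36.1 − 37.1 = -1
x=8: ŷ = 1.1 + 6·8 = 49.1; r = 50.1 − 49.1 = 1
x=10: ŷ = 1.1 + 6·10 = 61.1; r = 62.6 − 61.1 = 1.5
x=11: ŷ = 1.1 + 6·11 = 67.1; r = 64.6 − 67.1 = -2.5
x=12: ŷ = 1.1 + 6·12 = 73.1; r = 74.6 − 73.1 = 1.5
x=13: ŷ = 1.1 + 6·13 = 79.1; r = 82.1 − 79.1 = 3
x=14: ŷ = 1.1 + 6·14 = 85.1; r = 83.1 − 85.1 = -2
x=16: ŷ = 1.1 + 6·16 = 97.1; r = 96.1 − 97.1 = -1
Largest |r| is 3 at x = 13, residual 3.

x = 13, r = 3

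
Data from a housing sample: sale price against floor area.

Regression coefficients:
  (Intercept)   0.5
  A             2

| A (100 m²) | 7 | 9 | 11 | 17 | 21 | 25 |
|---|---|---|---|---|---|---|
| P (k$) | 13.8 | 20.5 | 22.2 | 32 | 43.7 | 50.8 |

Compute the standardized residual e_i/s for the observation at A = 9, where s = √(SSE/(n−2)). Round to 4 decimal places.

A=7: P̂ = 0.5 + 2·7 = 14.5; e = 13.8 − 14.5 = -0.7
A=9: P̂ = 0.5 + 2·9 = 18.5; e = 20.5 − 18.5 = 2
A=11: P̂ = 0.5 + 2·11 = 22.5; e = 22.2 − 22.5 = -0.3
A=17: P̂ = 0.5 + 2·17 = 34.5; e = 32 − 34.5 = -2.5
A=21: P̂ = 0.5 + 2·21 = 42.5; e = 43.7 − 42.5 = 1.2
A=25: P̂ = 0.5 + 2·25 = 50.5; e = 50.8 − 50.5 = 0.3
SSE = 0.49 + 4 + 0.09 + 6.25 + 1.44 + 0.09 = 12.36
s = √(12.36/4) = 1.75784
e/s = 2 / 1.75784 = 1.1378

1.1378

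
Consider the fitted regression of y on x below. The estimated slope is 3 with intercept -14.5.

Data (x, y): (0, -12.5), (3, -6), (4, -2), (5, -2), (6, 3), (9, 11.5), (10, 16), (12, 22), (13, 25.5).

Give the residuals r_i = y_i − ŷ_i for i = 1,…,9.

2, -0.5, 0.5, -2.5, -0.5, -1, 0.5, 0.5, 1

x=0: ŷ = -14.5 + 3·0 = -14.5; r = -12.5 − (-14.5) = 2
x=3: ŷ = -14.5 + 3·3 = -5.5; r = -6 − (-5.5) = -0.5
x=4: ŷ = -14.5 + 3·4 = -2.5; r = -2 − (-2.5) = 0.5
x=5: ŷ = -14.5 + 3·5 = 0.5; r = -2 − 0.5 = -2.5
x=6: ŷ = -14.5 + 3·6 = 3.5; r = 3 − 3.5 = -0.5
x=9: ŷ = -14.5 + 3·9 = 12.5; r = 11.5 − 12.5 = -1
x=10: ŷ = -14.5 + 3·10 = 15.5; r = 16 − 15.5 = 0.5
x=12: ŷ = -14.5 + 3·12 = 21.5; r = 22 − 21.5 = 0.5
x=13: ŷ = -14.5 + 3·13 = 24.5; r = 25.5 − 24.5 = 1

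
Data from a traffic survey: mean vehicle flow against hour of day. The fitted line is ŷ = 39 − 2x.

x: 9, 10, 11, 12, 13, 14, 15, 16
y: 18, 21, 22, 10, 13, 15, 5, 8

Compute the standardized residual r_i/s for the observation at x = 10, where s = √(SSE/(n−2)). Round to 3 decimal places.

0.500

x=9: ŷ = 39 − 2·9 = 21; r = 18 − 21 = -3
x=10: ŷ = 39 − 2·10 = 19; r = 21 − 19 = 2
x=11: ŷ = 39 − 2·11 = 17; r = 22 − 17 = 5
x=12: ŷ = 39 − 2·12 = 15; r = 10 − 15 = -5
x=13: ŷ = 39 − 2·13 = 13; r = 13 − 13 = 0
x=14: ŷ = 39 − 2·14 = 11; r = 15 − 11 = 4
x=15: ŷ = 39 − 2·15 = 9; r = 5 − 9 = -4
x=16: ŷ = 39 − 2·16 = 7; r = 8 − 7 = 1
SSE = 9 + 4 + 25 + 25 + 0 + 16 + 16 + 1 = 96
s = √(96/6) = 4
r/s = 2 / 4 = 0.500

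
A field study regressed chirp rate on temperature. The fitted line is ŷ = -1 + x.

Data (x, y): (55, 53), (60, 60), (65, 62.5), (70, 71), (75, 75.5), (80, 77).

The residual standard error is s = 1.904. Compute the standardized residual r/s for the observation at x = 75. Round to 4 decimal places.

0.7878

ŷ = -1 + 75 = 74
r = 75.5 − 74 = 1.5
r/s = 1.5 / 1.904 = 0.7878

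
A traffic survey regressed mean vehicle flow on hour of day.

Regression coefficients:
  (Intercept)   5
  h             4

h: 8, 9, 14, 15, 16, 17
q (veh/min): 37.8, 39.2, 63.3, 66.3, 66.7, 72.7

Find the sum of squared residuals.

h=8: q̂ = 5 + 4·8 = 37; r = 37.8 − 37 = 0.8
h=9: q̂ = 5 + 4·9 = 41; r = 39.2 − 41 = -1.8
h=14: q̂ = 5 + 4·14 = 61; r = 63.3 − 61 = 2.3
h=15: q̂ = 5 + 4·15 = 65; r = 66.3 − 65 = 1.3
h=16: q̂ = 5 + 4·16 = 69; r = 66.7 − 69 = -2.3
h=17: q̂ = 5 + 4·17 = 73; r = 72.7 − 73 = -0.3
SSE = 0.64 + 3.24 + 5.29 + 1.69 + 5.29 + 0.09 = 16.24

SSE = 16.24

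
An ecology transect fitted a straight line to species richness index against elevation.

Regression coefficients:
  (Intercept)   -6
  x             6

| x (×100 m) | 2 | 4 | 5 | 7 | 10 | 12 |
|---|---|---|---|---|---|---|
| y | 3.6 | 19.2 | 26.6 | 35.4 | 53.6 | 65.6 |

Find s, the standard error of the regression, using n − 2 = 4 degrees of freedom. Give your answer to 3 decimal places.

s = 1.913

x=2: ŷ = -6 + 6·2 = 6; e = 3.6 − 6 = -2.4
x=4: ŷ = -6 + 6·4 = 18; e = 19.2 − 18 = 1.2
x=5: ŷ = -6 + 6·5 = 24; e = 26.6 − 24 = 2.6
x=7: ŷ = -6 + 6·7 = 36; e = 35.4 − 36 = -0.6
x=10: ŷ = -6 + 6·10 = 54; e = 53.6 − 54 = -0.4
x=12: ŷ = -6 + 6·12 = 66; e = 65.6 − 66 = -0.4
SSE = 5.76 + 1.44 + 6.76 + 0.36 + 0.16 + 0.16 = 14.64
s = √(14.64/4) = √3.66 ≈ 1.913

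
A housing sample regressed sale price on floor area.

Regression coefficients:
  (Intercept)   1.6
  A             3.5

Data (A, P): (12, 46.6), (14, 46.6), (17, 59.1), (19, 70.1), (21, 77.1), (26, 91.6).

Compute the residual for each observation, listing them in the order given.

3, -4, -2, 2, 2, -1

A=12: P̂ = 1.6 + 3.5·12 = 43.6; e = 46.6 − 43.6 = 3
A=14: P̂ = 1.6 + 3.5·14 = 50.6; e = 46.6 − 50.6 = -4
A=17: P̂ = 1.6 + 3.5·17 = 61.1; e = 59.1 − 61.1 = -2
A=19: P̂ = 1.6 + 3.5·19 = 68.1; e = 70.1 − 68.1 = 2
A=21: P̂ = 1.6 + 3.5·21 = 75.1; e = 77.1 − 75.1 = 2
A=26: P̂ = 1.6 + 3.5·26 = 92.6; e = 91.6 − 92.6 = -1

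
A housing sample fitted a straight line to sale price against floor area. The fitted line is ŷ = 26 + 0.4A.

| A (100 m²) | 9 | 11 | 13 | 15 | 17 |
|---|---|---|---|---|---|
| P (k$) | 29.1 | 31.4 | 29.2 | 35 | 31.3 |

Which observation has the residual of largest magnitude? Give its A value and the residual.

A=9: ŷ = 26 + 0.4·9 = 29.6; r = 29.1 − 29.6 = -0.5
A=11: ŷ = 26 + 0.4·11 = 30.4; r = 31.4 − 30.4 = 1
A=13: ŷ = 26 + 0.4·13 = 31.2; r = 29.2 − 31.2 = -2
A=15: ŷ = 26 + 0.4·15 = 32; r = 35 − 32 = 3
A=17: ŷ = 26 + 0.4·17 = 32.8; r = 31.3 − 32.8 = -1.5
Largest |r| is 3 at A = 15, residual 3.

A = 15, r = 3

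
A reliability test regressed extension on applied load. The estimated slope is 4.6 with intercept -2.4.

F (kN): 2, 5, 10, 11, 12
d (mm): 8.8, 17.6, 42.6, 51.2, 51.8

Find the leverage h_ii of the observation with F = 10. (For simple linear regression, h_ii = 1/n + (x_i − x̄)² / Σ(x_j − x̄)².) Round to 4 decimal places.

h = 0.2541

F̄ = (2 + 5 + 10 + 11 + 12)/5 = 8
Σ(F − F̄)² = 36 + 9 + 4 + 9 + 16 = 74
h = 1/5 + (2)²/74 = 0.2 + 0.0540541 = 0.2541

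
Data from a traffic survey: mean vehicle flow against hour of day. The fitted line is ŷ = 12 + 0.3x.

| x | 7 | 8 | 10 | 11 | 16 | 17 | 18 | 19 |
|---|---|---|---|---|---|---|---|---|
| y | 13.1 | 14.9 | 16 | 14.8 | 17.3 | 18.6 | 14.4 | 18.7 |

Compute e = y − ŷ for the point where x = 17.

e = 1.5

ŷ = 12 + 0.3·17 = 17.1
e = 18.6 − 17.1 = 1.5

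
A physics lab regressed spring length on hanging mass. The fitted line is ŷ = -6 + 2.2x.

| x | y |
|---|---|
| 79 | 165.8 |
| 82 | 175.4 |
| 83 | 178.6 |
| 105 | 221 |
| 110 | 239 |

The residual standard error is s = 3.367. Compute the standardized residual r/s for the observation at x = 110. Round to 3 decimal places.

0.891

ŷ = -6 + 2.2·110 = 236
r = 239 − 236 = 3
r/s = 3 / 3.367 = 0.891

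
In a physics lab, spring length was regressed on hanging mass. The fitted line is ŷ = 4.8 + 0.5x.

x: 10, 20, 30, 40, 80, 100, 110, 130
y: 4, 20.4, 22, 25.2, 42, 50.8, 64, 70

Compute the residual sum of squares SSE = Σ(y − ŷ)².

SSE = 111.52

x=10: ŷ = 4.8 + 0.5·10 = 9.8; e = 4 − 9.8 = -5.8
x=20: ŷ = 4.8 + 0.5·20 = 14.8; e = 20.4 − 14.8 = 5.6
x=30: ŷ = 4.8 + 0.5·30 = 19.8; e = 22 − 19.8 = 2.2
x=40: ŷ = 4.8 + 0.5·40 = 24.8; e = 25.2 − 24.8 = 0.4
x=80: ŷ = 4.8 + 0.5·80 = 44.8; e = 42 − 44.8 = -2.8
x=100: ŷ = 4.8 + 0.5·100 = 54.8; e = 50.8 − 54.8 = -4
x=110: ŷ = 4.8 + 0.5·110 = 59.8; e = 64 − 59.8 = 4.2
x=130: ŷ = 4.8 + 0.5·130 = 69.8; e = 70 − 69.8 = 0.2
SSE = 33.64 + 31.36 + 4.84 + 0.16 + 7.84 + 16 + 17.64 + 0.04 = 111.52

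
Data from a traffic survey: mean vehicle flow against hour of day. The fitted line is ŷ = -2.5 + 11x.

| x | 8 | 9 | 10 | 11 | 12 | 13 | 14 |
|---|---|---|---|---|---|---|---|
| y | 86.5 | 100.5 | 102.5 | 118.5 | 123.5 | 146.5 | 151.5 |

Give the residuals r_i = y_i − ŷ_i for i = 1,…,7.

x=8: ŷ = -2.5 + 11·8 = 85.5; r = 86.5 − 85.5 = 1
x=9: ŷ = -2.5 + 11·9 = 96.5; r = 100.5 − 96.5 = 4
x=10: ŷ = -2.5 + 11·10 = 107.5; r = 102.5 − 107.5 = -5
x=11: ŷ = -2.5 + 11·11 = 118.5; r = 118.5 − 118.5 = 0
x=12: ŷ = -2.5 + 11·12 = 129.5; r = 123.5 − 129.5 = -6
x=13: ŷ = -2.5 + 11·13 = 140.5; r = 146.5 − 140.5 = 6
x=14: ŷ = -2.5 + 11·14 = 151.5; r = 151.5 − 151.5 = 0

1, 4, -5, 0, -6, 6, 0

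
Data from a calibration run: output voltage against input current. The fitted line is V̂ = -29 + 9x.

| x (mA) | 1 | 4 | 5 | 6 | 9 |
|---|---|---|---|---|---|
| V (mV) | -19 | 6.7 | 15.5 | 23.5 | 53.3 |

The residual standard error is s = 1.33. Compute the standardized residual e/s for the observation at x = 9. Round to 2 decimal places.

0.98

V̂ = -29 + 9·9 = 52
e = 53.3 − 52 = 1.3
e/s = 1.3 / 1.33 = 0.98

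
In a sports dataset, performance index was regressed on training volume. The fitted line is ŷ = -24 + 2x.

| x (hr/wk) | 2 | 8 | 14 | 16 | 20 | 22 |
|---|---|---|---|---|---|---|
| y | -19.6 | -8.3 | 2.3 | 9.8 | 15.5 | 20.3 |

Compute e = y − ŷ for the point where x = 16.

e = 1.8

ŷ = -24 + 2·16 = 8
e = 9.8 − 8 = 1.8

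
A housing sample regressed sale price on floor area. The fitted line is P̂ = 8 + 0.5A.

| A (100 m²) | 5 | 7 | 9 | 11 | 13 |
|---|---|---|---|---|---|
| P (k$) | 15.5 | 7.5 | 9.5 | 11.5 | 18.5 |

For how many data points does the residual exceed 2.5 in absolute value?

4

A=5: P̂ = 8 + 0.5·5 = 10.5; r = 15.5 − 10.5 = 5
A=7: P̂ = 8 + 0.5·7 = 11.5; r = 7.5 − 11.5 = -4
A=9: P̂ = 8 + 0.5·9 = 12.5; r = 9.5 − 12.5 = -3
A=11: P̂ = 8 + 0.5·11 = 13.5; r = 11.5 − 13.5 = -2
A=13: P̂ = 8 + 0.5·13 = 14.5; r = 18.5 − 14.5 = 4
|r| > 2.5: A=5 (|r|=5), A=7 (|r|=4), A=9 (|r|=3), A=13 (|r|=4) → 4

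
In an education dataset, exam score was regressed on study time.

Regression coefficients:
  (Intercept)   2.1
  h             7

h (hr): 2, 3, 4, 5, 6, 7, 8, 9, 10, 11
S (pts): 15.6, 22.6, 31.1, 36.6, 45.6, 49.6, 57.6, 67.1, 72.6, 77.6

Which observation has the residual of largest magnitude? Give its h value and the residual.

h=2: ŷ = 2.1 + 7·2 = 16.1; r = 15.6 − 16.1 = -0.5
h=3: ŷ = 2.1 + 7·3 = 23.1; r = 22.6 − 23.1 = -0.5
h=4: ŷ = 2.1 + 7·4 = 30.1; r = 31.1 − 30.1 = 1
h=5: ŷ = 2.1 + 7·5 = 37.1; r = 36.6 − 37.1 = -0.5
h=6: ŷ = 2.1 + 7·6 = 44.1; r = 45.6 − 44.1 = 1.5
h=7: ŷ = 2.1 + 7·7 = 51.1; r = 49.6 − 51.1 = -1.5
h=8: ŷ = 2.1 + 7·8 = 58.1; r = 57.6 − 58.1 = -0.5
h=9: ŷ = 2.1 + 7·9 = 65.1; r = 67.1 − 65.1 = 2
h=10: ŷ = 2.1 + 7·10 = 72.1; r = 72.6 − 72.1 = 0.5
h=11: ŷ = 2.1 + 7·11 = 79.1; r = 77.6 − 79.1 = -1.5
Largest |r| is 2 at h = 9, residual 2.

h = 9, r = 2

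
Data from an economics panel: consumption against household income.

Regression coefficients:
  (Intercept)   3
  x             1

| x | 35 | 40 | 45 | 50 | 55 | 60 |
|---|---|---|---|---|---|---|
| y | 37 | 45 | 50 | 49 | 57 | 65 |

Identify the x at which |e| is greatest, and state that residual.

x = 50, e = -4

x=35: ŷ = 3 + 35 = 38; e = 37 − 38 = -1
x=40: ŷ = 3 + 40 = 43; e = 45 − 43 = 2
x=45: ŷ = 3 + 45 = 48; e = 50 − 48 = 2
x=50: ŷ = 3 + 50 = 53; e = 49 − 53 = -4
x=55: ŷ = 3 + 55 = 58; e = 57 − 58 = -1
x=60: ŷ = 3 + 60 = 63; e = 65 − 63 = 2
Largest |e| is 4 at x = 50, residual -4.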